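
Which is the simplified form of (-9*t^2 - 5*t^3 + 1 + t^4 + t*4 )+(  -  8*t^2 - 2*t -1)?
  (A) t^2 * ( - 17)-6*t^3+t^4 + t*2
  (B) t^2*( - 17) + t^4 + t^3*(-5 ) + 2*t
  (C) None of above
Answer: B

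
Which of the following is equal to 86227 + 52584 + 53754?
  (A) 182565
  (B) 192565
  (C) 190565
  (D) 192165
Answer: B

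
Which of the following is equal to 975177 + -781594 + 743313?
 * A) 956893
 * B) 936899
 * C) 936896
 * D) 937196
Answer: C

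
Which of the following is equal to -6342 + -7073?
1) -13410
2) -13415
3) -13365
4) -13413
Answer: 2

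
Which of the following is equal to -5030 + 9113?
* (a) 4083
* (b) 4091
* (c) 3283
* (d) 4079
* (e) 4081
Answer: a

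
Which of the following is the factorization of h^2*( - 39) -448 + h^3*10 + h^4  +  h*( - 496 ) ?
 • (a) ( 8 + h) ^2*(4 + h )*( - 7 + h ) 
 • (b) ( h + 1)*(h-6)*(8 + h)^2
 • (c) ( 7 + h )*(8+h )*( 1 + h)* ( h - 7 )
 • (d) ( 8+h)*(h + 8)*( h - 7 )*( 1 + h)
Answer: d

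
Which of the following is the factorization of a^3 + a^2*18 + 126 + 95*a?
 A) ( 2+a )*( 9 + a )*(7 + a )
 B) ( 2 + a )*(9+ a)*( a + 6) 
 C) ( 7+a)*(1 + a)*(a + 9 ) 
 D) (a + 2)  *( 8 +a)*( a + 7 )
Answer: A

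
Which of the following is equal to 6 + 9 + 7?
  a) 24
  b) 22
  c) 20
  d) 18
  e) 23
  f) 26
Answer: b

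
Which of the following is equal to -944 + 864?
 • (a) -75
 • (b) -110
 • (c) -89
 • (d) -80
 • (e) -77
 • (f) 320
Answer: d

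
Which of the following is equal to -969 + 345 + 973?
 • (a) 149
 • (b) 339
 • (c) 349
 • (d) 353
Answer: c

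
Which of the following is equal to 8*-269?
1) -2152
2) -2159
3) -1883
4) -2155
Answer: 1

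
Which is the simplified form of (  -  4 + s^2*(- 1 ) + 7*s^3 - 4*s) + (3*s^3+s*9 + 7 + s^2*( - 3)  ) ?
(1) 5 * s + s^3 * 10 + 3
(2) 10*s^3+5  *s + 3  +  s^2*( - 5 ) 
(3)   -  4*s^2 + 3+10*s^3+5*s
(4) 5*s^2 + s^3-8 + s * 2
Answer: 3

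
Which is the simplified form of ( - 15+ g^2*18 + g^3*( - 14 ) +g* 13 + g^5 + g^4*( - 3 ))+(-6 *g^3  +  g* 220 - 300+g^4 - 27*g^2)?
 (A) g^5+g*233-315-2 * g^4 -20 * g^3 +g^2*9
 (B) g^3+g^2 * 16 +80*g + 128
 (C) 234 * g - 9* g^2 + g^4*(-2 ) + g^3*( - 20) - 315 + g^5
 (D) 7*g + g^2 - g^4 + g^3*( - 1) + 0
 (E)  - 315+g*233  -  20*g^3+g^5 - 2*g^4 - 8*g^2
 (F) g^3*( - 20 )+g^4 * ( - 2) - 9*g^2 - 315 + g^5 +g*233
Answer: F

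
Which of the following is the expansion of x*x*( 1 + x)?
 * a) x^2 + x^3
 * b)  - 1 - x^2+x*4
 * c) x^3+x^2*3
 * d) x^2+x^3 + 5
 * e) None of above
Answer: a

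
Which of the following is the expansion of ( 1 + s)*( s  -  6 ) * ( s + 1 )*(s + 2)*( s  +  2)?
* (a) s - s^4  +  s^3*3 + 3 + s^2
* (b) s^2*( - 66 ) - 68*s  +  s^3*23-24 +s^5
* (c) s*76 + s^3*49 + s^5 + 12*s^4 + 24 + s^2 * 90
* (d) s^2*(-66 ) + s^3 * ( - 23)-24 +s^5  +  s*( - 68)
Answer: d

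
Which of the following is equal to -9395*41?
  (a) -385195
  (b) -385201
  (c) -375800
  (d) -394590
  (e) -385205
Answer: a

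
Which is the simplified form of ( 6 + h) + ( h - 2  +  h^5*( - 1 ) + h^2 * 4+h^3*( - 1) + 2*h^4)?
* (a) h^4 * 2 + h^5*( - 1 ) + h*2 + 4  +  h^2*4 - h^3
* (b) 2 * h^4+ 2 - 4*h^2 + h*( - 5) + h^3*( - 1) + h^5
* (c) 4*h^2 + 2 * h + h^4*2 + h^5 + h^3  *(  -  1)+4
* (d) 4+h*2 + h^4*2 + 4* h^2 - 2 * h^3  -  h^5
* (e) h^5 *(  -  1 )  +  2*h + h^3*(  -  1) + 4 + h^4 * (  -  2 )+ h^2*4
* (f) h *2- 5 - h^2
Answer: a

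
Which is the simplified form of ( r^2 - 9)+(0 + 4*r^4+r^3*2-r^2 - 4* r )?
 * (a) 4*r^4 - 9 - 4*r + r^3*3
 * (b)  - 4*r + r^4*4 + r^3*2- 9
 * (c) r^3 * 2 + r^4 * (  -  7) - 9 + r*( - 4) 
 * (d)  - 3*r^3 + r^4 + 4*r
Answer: b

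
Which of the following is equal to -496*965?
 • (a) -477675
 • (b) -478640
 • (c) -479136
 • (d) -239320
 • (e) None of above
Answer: b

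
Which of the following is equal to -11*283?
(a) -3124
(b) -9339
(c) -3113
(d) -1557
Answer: c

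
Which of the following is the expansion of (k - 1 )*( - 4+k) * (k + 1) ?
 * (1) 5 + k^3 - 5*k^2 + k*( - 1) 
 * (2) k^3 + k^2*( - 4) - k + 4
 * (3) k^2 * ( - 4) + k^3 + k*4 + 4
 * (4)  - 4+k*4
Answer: 2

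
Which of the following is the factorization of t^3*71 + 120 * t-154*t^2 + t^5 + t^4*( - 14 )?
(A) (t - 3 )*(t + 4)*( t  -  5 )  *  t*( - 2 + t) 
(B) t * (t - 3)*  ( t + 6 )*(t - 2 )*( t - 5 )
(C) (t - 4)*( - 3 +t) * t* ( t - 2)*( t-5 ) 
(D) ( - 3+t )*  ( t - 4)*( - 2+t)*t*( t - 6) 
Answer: C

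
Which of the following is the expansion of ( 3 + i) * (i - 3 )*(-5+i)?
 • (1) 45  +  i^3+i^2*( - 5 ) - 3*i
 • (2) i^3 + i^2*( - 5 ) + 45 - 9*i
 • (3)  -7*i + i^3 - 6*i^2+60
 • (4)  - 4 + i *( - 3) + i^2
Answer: 2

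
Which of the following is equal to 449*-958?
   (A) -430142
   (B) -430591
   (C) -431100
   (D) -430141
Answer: A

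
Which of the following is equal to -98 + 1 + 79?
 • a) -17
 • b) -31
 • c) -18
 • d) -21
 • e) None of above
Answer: c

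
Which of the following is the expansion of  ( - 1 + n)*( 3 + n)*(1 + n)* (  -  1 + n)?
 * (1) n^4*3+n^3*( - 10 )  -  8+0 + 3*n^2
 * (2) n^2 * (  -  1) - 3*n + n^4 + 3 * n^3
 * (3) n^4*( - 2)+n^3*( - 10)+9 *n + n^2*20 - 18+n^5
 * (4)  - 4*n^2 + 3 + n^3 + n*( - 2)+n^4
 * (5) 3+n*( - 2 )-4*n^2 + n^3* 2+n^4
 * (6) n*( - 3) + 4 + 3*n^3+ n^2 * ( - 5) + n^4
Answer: 5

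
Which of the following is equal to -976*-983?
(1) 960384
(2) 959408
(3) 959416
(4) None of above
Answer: 2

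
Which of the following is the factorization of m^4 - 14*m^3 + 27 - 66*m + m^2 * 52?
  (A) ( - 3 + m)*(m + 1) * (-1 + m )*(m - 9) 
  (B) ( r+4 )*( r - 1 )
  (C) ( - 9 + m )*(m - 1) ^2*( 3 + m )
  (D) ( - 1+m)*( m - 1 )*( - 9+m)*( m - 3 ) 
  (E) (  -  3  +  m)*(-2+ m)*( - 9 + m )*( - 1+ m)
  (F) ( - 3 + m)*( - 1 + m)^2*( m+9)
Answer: D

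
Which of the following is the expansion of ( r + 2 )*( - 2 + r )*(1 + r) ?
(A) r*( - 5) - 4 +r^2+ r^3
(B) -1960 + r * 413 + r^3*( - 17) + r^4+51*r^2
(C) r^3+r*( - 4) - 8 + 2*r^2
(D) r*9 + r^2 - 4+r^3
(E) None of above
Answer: E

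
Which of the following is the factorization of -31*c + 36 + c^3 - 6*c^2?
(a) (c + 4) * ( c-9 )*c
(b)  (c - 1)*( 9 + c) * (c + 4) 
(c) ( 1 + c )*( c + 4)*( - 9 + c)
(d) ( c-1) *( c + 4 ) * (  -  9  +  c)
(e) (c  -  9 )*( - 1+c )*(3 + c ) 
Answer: d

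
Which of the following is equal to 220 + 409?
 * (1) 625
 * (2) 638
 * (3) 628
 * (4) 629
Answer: 4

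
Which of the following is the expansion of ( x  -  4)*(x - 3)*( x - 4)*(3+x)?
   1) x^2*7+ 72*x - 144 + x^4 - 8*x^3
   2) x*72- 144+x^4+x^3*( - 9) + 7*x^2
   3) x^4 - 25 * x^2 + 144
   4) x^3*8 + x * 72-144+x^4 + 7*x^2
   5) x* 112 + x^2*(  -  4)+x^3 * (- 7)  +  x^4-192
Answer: 1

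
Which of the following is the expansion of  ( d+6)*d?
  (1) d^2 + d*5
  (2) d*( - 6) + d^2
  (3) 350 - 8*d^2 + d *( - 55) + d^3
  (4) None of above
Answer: 4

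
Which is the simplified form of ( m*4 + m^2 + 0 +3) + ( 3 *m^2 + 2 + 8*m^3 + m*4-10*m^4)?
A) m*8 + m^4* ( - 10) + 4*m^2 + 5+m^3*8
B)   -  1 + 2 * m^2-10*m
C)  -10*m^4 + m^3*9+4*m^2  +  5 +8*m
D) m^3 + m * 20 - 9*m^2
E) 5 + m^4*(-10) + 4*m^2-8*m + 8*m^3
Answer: A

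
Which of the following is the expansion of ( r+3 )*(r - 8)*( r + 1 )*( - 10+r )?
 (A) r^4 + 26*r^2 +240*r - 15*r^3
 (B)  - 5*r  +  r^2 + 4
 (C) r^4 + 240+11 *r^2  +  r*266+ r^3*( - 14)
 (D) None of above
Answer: C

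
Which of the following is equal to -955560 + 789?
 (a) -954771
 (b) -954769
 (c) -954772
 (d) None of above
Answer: a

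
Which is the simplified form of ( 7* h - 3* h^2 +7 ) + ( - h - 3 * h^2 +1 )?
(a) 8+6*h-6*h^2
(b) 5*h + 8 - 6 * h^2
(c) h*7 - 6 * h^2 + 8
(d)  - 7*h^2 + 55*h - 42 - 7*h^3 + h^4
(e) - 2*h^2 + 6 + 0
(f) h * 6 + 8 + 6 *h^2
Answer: a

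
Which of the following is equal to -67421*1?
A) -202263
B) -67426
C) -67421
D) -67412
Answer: C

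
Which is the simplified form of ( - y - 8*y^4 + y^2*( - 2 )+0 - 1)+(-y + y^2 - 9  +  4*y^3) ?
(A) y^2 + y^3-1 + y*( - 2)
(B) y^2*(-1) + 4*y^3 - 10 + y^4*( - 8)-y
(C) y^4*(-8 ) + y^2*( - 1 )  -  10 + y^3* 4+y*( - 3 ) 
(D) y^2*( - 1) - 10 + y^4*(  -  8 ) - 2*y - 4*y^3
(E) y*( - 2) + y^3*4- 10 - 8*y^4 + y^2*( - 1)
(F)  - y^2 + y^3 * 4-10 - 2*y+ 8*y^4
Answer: E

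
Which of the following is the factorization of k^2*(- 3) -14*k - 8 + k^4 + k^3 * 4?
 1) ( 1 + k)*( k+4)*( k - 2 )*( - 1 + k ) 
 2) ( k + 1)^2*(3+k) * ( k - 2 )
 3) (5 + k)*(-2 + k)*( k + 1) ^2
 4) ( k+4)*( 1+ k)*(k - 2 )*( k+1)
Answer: 4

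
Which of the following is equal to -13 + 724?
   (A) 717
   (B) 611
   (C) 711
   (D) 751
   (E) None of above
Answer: C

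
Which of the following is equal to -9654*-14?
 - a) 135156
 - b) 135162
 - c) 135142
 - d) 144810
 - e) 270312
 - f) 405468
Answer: a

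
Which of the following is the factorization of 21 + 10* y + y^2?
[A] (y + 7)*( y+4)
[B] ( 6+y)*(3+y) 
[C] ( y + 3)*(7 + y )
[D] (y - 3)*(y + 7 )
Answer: C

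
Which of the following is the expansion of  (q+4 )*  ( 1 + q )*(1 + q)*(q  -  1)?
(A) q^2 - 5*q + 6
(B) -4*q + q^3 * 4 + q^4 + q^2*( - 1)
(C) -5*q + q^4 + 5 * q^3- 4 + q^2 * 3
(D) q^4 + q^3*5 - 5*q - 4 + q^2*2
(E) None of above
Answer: C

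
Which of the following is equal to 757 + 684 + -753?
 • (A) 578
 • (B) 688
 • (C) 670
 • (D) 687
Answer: B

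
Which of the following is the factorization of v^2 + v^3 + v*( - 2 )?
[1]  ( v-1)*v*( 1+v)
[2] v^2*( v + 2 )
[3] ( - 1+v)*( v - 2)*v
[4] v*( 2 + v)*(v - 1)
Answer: 4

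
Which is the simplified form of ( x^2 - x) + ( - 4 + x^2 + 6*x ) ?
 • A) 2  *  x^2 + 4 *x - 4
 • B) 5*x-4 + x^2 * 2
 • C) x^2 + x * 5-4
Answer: B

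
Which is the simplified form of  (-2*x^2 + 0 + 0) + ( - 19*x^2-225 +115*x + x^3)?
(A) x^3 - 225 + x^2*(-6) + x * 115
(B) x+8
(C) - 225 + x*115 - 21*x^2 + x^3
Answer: C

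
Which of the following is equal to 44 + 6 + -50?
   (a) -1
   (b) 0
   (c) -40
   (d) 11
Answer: b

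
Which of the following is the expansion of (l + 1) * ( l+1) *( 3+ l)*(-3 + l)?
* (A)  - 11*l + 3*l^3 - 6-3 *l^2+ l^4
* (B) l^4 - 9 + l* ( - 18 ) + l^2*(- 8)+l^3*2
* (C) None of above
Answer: B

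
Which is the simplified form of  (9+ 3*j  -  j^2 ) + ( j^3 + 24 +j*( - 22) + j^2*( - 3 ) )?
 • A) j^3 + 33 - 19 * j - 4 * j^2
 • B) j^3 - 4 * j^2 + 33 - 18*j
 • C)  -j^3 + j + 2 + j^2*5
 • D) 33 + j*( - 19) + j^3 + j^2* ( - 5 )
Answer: A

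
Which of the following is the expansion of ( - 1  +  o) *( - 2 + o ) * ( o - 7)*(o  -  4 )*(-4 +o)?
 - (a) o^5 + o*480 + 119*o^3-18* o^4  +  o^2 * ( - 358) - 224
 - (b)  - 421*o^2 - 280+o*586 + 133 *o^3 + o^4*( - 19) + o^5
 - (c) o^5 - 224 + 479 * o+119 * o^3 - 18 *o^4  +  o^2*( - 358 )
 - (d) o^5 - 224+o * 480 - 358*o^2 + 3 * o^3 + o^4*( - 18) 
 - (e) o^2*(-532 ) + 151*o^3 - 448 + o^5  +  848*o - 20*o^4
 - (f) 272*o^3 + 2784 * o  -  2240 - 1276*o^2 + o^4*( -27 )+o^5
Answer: a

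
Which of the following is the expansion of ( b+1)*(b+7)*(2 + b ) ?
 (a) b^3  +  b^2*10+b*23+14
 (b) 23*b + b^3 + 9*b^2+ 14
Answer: a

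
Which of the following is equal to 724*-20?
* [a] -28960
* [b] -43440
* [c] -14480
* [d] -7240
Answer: c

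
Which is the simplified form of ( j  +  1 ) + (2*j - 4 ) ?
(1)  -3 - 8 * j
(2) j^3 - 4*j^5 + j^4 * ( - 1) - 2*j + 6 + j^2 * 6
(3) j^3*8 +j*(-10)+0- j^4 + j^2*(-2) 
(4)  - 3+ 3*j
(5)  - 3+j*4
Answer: 4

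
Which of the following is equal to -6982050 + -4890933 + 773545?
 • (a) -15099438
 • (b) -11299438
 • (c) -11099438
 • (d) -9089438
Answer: c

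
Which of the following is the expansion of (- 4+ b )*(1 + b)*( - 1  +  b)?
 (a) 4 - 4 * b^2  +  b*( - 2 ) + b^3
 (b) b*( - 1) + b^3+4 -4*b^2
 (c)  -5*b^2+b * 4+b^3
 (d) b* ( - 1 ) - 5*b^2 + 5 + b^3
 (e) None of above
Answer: b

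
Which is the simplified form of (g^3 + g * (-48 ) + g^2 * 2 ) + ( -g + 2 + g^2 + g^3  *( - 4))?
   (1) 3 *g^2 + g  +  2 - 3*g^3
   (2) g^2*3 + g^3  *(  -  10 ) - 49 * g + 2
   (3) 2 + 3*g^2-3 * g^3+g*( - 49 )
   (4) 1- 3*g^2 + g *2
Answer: 3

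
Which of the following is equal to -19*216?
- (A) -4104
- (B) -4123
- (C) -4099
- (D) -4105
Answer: A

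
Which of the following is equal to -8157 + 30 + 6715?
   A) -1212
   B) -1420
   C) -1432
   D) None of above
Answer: D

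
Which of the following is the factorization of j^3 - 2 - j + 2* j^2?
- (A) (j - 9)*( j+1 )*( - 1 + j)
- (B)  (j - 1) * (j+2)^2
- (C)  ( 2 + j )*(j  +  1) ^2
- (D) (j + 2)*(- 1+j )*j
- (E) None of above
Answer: E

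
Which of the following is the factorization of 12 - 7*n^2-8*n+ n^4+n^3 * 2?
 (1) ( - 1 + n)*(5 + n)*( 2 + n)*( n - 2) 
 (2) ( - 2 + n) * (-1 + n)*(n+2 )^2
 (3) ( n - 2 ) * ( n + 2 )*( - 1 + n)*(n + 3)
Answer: 3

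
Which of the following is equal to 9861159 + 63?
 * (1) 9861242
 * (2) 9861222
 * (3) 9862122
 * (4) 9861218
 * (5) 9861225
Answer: 2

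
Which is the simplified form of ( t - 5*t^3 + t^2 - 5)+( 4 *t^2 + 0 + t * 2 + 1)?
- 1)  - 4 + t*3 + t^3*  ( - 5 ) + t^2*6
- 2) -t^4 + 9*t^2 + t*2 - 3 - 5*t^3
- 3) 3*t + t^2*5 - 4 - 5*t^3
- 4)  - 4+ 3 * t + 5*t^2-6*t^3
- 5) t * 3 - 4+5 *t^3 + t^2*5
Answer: 3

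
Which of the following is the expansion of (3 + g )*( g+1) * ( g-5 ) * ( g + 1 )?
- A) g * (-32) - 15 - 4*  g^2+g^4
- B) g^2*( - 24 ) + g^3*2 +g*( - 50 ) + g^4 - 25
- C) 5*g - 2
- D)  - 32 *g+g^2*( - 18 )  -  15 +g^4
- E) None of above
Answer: D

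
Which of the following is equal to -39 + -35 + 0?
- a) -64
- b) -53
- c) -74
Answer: c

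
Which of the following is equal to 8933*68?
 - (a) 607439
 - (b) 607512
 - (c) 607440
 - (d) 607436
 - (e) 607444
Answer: e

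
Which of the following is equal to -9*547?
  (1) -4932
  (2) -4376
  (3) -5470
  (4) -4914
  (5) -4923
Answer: 5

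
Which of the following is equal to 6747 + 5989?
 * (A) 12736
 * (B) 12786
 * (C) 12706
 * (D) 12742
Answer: A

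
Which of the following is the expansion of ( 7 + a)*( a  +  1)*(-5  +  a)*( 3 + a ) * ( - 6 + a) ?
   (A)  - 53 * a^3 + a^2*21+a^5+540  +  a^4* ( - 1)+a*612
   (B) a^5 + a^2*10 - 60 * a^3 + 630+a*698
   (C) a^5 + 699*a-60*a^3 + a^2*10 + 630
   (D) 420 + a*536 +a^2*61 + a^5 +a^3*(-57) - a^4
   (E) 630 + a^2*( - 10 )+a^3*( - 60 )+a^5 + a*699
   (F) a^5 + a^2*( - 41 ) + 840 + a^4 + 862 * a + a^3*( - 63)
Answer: C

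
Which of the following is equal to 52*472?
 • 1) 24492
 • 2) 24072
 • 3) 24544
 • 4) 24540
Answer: 3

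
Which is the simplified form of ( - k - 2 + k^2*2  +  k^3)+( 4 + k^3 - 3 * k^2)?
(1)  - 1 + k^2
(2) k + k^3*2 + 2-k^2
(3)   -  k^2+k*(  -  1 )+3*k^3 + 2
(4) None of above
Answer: 4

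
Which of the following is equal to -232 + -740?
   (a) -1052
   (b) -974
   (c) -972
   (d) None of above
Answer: c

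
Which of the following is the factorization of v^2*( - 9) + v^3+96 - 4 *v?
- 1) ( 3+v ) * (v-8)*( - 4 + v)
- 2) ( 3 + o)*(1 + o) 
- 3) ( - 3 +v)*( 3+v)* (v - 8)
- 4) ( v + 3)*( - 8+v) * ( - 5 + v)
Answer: 1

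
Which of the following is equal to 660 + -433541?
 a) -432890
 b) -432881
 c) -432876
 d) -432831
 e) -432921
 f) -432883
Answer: b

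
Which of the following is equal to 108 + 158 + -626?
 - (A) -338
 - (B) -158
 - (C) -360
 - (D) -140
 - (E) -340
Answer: C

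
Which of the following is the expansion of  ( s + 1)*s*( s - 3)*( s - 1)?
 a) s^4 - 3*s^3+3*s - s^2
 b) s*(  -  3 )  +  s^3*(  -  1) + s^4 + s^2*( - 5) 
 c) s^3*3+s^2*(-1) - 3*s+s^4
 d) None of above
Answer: a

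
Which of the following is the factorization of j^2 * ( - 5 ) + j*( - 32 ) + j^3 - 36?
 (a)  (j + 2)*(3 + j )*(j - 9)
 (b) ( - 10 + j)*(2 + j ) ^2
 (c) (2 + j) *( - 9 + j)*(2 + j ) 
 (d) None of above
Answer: c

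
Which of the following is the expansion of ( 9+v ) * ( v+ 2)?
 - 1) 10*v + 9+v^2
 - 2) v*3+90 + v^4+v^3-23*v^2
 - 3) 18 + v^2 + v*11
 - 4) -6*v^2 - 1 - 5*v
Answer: 3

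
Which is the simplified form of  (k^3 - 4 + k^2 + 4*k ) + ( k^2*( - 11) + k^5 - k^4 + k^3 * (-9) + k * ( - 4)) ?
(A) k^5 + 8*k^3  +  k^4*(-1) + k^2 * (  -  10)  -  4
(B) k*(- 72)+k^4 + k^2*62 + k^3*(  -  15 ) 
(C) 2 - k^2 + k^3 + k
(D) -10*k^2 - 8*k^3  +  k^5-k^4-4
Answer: D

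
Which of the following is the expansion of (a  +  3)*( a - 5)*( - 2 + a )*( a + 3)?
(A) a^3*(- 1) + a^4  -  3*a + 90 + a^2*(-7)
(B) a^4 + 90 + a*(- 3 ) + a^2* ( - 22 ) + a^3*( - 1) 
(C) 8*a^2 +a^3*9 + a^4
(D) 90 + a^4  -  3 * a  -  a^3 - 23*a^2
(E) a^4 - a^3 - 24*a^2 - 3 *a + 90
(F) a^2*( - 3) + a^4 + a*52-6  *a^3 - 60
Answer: D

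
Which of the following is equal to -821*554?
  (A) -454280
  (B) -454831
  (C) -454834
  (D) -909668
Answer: C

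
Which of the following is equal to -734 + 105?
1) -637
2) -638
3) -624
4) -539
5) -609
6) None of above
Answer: 6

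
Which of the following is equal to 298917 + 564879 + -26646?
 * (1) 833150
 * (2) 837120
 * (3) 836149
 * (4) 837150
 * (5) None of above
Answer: 4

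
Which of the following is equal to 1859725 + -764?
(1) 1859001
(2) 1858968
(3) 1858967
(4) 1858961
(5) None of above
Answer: 4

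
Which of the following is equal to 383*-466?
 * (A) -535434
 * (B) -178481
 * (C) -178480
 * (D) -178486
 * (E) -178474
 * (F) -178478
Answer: F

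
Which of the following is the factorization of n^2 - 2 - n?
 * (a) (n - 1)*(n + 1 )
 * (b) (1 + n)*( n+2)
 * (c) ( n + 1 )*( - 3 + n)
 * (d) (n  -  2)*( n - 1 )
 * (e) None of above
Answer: e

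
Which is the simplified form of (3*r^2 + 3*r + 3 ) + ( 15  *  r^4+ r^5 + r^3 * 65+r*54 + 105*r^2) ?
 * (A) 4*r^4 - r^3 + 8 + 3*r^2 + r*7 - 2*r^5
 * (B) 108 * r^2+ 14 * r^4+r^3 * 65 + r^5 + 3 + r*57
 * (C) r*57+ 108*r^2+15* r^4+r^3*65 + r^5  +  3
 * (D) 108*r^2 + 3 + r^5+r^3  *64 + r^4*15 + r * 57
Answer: C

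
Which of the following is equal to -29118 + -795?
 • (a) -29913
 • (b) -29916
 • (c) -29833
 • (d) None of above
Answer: a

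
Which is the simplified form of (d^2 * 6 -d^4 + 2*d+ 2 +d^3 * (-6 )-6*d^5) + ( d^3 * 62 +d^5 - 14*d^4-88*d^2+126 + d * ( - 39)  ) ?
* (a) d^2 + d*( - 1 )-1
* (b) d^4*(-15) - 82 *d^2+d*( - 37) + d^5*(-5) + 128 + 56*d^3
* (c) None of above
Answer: b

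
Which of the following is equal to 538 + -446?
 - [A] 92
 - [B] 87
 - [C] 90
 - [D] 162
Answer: A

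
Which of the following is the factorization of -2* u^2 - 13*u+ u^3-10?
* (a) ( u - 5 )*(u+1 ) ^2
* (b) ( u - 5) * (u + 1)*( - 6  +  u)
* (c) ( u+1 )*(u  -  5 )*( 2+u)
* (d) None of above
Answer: c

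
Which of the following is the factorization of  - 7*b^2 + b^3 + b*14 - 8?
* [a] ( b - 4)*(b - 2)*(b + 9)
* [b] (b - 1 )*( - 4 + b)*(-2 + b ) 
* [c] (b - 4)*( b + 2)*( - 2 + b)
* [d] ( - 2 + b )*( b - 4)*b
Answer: b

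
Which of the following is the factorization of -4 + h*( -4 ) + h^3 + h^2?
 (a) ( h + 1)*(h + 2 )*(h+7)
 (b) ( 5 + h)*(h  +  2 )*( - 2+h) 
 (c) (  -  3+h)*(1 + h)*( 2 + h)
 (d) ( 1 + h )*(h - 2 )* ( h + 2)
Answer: d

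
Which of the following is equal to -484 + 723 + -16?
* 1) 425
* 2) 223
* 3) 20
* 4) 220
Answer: 2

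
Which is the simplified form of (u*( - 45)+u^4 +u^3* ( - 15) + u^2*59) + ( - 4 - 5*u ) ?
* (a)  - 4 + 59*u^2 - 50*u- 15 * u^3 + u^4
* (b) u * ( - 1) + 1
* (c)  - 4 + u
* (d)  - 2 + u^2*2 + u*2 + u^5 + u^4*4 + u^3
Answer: a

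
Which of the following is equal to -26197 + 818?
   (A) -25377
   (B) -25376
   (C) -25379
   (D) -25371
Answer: C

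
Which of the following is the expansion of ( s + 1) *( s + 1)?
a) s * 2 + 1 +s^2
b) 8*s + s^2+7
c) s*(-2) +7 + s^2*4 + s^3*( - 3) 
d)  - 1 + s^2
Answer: a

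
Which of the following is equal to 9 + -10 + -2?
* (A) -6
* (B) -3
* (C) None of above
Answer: B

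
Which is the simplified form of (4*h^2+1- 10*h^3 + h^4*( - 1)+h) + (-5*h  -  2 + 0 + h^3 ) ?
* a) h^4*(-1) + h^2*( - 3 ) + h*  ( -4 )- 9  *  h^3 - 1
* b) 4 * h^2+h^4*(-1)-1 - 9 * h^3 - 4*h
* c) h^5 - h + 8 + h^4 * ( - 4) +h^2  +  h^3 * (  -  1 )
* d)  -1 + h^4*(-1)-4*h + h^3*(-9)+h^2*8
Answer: b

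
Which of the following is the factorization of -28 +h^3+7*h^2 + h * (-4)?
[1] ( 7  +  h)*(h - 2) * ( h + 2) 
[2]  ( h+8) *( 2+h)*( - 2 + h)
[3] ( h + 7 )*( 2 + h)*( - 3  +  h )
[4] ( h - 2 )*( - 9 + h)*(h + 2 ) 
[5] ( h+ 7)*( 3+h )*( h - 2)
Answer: 1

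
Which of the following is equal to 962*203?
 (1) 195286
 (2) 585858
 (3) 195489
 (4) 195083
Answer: 1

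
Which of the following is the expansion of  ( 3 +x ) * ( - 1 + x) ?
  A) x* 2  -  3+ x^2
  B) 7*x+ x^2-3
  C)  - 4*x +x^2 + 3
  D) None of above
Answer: A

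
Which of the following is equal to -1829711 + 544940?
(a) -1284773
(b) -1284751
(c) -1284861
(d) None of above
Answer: d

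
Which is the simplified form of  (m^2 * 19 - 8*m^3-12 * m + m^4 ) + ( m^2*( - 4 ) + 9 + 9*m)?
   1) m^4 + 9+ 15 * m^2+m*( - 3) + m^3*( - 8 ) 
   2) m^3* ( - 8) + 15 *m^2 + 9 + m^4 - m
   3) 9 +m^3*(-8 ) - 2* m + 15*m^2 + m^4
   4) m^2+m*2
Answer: 1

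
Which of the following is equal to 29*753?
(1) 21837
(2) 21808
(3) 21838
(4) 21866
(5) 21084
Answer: 1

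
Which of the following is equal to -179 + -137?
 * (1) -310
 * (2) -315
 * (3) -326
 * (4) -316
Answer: 4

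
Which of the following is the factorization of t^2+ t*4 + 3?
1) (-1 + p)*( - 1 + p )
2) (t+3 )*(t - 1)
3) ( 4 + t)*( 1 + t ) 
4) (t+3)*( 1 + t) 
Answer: 4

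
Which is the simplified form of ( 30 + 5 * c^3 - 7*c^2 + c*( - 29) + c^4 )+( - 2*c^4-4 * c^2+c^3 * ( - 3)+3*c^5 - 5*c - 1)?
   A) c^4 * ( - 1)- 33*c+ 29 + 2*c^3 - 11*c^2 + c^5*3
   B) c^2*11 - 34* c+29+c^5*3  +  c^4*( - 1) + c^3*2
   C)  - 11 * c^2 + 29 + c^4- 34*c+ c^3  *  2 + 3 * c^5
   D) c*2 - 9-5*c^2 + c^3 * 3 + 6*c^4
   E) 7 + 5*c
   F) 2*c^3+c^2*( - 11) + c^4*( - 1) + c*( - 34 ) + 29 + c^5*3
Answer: F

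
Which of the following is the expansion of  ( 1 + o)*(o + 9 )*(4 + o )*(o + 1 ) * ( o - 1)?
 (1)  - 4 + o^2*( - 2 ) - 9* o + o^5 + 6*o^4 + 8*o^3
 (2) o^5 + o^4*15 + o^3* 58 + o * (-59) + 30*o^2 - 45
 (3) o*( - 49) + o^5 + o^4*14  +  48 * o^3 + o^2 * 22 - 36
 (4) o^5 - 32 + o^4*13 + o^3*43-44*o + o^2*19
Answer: 3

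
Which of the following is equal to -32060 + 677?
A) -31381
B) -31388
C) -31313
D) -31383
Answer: D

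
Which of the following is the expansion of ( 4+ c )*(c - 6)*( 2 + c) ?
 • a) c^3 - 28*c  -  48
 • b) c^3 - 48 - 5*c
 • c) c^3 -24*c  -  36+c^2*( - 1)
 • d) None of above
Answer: a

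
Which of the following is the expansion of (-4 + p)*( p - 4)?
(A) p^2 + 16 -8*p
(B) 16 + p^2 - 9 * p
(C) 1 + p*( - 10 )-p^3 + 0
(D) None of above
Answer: A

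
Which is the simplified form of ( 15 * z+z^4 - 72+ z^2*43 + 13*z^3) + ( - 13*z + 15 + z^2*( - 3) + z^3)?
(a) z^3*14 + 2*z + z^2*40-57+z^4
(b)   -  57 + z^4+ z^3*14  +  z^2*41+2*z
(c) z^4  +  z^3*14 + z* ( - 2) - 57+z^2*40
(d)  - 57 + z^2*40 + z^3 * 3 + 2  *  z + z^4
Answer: a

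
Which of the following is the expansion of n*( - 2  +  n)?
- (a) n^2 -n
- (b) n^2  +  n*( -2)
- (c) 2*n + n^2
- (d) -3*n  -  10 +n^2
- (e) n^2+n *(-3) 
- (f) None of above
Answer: b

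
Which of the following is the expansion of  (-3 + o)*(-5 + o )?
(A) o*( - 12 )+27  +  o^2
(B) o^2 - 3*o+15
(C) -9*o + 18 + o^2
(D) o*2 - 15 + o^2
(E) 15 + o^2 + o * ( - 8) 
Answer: E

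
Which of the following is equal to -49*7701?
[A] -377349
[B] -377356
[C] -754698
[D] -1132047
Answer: A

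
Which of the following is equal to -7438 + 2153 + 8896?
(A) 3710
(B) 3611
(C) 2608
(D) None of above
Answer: B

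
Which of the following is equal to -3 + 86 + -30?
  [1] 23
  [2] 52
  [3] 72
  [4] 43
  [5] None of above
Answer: 5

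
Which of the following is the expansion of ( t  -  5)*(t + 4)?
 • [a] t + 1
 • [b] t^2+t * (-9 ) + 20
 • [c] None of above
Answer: c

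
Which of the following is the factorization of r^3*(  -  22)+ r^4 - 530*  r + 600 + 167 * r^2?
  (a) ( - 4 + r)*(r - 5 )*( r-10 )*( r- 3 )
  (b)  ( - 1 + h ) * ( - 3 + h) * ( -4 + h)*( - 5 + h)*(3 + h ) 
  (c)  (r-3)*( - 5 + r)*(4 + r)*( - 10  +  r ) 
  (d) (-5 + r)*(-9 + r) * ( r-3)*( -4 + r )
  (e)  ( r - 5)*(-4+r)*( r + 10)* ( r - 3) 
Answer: a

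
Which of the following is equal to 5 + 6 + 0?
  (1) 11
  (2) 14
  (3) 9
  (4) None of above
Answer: 1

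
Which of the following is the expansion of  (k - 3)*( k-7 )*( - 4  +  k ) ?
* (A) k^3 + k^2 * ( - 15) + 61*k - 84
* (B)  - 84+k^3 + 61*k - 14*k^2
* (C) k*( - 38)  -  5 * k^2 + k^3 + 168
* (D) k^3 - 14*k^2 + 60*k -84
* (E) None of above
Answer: B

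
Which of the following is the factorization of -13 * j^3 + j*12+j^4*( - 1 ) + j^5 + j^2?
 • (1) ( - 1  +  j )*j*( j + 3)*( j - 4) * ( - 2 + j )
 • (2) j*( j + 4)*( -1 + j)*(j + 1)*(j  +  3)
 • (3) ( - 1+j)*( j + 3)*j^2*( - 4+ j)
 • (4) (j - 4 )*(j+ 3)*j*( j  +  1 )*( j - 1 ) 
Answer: 4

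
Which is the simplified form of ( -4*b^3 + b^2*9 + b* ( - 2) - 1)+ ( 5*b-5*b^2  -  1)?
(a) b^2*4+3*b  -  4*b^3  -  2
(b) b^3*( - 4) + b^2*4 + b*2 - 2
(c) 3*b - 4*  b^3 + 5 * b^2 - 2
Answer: a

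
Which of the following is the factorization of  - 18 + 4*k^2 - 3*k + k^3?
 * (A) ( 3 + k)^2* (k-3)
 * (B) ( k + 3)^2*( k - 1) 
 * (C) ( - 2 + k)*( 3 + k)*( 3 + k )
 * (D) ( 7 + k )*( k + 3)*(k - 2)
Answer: C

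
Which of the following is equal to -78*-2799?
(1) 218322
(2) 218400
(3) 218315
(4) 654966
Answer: 1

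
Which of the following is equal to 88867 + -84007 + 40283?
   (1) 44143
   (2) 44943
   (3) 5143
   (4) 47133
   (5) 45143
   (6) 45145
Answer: 5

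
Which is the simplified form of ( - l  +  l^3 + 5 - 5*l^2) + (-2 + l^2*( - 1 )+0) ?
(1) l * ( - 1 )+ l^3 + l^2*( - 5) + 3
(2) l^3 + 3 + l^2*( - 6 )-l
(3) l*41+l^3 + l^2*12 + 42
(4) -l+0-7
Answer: 2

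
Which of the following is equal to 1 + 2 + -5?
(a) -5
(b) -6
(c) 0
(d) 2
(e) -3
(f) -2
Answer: f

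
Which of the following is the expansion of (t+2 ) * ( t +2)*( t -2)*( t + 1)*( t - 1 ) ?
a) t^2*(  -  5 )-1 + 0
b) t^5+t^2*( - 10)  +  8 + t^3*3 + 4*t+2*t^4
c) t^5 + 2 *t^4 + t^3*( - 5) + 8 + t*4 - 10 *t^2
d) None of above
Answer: c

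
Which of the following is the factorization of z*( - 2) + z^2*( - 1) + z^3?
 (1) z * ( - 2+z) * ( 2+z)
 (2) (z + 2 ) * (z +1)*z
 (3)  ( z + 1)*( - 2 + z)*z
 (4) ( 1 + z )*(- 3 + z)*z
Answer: 3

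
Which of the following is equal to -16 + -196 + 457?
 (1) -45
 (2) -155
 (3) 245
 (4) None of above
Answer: 3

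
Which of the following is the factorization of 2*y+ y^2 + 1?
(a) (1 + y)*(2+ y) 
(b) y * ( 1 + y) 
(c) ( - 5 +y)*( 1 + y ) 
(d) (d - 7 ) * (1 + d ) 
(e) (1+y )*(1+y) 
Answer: e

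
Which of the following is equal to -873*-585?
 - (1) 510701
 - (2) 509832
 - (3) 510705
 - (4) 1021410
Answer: 3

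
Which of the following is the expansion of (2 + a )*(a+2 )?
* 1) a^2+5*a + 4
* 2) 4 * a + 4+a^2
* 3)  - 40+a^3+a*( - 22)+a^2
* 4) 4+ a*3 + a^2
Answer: 2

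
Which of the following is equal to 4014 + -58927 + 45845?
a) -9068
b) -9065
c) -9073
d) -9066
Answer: a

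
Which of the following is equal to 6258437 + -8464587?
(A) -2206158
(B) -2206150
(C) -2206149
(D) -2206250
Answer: B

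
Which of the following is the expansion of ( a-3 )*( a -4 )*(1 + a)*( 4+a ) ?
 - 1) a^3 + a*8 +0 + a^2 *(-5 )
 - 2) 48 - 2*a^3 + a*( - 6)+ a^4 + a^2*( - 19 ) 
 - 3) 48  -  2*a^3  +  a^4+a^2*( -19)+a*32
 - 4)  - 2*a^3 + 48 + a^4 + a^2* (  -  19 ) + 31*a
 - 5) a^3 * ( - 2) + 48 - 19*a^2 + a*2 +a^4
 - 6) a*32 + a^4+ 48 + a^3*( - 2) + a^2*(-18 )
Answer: 3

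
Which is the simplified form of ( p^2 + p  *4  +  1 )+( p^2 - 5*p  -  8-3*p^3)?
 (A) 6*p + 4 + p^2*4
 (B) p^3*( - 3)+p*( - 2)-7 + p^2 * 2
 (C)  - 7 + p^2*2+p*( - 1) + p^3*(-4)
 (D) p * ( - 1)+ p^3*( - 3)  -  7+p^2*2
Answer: D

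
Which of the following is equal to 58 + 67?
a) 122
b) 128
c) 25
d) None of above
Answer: d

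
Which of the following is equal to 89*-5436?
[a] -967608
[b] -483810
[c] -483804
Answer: c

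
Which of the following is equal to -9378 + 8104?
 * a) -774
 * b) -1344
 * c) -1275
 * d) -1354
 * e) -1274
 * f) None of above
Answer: e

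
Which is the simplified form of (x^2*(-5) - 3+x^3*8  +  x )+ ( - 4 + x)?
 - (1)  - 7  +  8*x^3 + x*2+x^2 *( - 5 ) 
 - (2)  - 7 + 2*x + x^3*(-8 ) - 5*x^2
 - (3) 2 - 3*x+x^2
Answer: 1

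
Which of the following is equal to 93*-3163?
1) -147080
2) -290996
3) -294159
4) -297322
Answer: 3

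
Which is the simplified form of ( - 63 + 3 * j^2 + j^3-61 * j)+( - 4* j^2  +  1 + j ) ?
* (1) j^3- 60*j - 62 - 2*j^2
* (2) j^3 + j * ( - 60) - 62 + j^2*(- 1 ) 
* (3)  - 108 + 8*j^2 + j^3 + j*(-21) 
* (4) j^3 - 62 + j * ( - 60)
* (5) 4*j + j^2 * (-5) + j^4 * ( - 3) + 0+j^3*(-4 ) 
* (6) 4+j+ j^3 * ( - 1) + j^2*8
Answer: 2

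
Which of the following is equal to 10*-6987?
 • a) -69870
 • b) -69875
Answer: a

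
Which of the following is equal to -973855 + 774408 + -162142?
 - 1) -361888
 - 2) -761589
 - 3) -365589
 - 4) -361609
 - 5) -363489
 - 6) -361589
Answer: 6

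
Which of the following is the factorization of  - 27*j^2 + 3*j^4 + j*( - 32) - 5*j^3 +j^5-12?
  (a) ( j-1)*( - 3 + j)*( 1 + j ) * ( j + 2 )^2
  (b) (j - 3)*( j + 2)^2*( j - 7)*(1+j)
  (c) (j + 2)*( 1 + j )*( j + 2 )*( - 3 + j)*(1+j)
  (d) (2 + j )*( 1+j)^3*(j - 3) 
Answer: c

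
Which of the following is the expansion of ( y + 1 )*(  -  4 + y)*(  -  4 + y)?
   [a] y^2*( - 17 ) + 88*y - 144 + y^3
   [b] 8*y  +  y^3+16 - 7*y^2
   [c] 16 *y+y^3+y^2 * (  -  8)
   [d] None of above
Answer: b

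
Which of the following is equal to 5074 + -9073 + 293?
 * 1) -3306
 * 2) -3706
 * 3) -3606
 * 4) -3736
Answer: 2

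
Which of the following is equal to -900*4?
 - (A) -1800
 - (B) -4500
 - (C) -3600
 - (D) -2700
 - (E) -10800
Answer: C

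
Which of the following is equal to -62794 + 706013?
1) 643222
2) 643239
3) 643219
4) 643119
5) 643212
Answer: 3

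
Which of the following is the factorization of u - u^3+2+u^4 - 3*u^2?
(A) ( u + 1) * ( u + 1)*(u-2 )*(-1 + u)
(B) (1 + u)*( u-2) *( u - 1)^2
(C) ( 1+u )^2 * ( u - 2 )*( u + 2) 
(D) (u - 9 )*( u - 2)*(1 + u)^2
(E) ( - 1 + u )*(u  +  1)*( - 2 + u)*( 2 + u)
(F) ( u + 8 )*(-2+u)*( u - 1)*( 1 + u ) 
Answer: A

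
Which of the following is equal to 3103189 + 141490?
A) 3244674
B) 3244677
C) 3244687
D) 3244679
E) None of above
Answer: D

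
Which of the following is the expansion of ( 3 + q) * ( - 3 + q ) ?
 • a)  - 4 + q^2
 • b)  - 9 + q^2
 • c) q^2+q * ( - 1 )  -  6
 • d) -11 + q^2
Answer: b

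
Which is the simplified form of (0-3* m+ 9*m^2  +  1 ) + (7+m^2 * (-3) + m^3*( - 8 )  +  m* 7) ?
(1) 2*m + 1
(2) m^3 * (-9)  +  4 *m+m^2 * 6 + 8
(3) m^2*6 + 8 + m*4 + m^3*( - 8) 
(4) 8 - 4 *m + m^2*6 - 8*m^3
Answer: 3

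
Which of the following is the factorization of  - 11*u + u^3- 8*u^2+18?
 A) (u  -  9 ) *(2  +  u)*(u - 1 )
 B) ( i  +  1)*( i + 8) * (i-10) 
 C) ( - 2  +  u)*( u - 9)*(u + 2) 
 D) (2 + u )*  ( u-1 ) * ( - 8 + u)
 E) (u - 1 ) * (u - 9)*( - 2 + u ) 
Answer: A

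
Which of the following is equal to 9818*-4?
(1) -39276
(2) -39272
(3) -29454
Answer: 2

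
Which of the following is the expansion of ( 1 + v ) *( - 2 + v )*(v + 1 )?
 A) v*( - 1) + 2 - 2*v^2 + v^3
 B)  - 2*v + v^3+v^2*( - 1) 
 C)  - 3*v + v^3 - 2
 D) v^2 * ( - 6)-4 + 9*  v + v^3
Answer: C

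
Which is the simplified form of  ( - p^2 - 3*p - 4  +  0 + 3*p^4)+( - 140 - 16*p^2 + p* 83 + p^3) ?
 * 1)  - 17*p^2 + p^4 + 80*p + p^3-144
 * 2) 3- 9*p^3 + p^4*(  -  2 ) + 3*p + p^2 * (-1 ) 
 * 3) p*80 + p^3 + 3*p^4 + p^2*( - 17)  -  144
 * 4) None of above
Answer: 3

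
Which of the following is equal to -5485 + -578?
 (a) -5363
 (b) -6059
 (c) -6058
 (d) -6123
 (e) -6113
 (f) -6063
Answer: f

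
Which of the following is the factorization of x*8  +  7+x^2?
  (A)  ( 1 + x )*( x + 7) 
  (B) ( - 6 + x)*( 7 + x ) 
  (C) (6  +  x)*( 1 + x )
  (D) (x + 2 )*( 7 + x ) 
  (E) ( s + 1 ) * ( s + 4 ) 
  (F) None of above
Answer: A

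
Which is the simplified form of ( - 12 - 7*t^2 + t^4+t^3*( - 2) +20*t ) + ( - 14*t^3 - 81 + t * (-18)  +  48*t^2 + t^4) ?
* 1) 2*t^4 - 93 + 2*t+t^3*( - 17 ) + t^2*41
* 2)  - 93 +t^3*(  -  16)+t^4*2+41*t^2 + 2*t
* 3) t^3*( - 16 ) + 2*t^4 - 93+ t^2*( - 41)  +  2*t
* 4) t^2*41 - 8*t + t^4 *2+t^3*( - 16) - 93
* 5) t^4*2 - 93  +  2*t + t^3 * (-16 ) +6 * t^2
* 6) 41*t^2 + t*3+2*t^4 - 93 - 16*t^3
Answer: 2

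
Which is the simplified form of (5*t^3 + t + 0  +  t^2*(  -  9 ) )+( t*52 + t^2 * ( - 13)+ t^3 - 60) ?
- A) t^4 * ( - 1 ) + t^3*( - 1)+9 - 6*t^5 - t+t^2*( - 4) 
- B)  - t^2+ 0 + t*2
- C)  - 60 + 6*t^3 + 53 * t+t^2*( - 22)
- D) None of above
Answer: C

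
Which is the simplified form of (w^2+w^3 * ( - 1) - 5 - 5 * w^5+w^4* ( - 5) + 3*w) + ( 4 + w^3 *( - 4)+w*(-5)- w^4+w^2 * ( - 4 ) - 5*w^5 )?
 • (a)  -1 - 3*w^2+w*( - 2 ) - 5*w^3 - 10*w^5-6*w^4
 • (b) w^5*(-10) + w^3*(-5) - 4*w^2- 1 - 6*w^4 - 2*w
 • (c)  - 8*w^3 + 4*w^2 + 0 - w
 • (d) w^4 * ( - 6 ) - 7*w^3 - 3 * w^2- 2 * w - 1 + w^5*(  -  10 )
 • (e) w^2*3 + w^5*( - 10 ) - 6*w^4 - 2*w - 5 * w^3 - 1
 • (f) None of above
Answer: a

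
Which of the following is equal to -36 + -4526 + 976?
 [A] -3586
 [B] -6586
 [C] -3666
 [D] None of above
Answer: A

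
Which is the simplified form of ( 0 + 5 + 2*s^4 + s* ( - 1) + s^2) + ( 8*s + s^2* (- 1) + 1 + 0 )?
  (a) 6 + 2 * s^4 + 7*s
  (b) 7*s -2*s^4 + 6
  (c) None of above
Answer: a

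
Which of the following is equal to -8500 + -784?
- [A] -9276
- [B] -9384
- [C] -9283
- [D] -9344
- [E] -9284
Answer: E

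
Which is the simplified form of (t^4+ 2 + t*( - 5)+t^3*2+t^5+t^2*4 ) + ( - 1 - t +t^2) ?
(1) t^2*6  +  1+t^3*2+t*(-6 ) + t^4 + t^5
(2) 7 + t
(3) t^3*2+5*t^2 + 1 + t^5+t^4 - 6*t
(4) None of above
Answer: 3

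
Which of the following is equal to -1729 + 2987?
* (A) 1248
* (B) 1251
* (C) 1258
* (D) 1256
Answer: C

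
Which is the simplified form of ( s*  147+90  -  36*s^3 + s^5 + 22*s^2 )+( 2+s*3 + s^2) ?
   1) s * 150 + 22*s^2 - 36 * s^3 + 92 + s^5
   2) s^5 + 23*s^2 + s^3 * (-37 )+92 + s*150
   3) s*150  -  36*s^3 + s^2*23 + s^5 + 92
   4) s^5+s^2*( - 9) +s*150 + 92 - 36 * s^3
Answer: 3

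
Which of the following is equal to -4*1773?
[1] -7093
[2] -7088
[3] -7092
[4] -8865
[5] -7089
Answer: 3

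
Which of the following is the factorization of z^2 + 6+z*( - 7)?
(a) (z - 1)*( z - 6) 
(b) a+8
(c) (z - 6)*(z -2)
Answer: a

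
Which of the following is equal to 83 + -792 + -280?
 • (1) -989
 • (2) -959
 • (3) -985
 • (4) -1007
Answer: 1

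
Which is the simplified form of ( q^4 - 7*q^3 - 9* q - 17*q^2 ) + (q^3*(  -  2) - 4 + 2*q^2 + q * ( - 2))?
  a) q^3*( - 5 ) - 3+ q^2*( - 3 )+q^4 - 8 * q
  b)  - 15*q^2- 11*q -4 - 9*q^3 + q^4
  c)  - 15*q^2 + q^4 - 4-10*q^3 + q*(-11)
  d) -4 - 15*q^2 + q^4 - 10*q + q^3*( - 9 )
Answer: b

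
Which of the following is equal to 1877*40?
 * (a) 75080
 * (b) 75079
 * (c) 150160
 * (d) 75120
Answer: a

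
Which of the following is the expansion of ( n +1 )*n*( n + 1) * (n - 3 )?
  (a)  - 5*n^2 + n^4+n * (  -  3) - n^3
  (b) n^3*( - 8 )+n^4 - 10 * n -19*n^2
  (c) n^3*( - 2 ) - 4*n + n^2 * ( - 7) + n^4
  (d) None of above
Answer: a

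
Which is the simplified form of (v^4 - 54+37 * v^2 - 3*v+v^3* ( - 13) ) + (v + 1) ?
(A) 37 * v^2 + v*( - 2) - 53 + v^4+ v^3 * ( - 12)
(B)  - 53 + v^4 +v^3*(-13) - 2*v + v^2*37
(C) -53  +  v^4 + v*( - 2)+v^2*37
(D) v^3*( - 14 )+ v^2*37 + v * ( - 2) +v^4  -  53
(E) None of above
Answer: B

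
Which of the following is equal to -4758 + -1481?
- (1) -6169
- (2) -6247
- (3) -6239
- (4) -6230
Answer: 3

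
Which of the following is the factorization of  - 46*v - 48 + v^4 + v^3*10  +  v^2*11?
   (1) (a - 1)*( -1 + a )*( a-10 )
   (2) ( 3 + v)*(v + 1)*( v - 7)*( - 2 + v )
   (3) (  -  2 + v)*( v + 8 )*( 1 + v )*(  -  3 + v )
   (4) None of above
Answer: 4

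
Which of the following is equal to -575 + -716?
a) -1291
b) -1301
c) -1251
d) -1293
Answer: a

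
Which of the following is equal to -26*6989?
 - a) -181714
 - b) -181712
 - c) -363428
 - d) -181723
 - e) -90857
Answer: a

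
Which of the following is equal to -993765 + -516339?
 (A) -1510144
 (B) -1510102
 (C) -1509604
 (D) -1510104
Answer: D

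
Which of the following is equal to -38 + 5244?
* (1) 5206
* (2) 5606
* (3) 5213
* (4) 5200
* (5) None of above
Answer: 1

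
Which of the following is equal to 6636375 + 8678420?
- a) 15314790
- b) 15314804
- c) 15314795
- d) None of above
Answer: c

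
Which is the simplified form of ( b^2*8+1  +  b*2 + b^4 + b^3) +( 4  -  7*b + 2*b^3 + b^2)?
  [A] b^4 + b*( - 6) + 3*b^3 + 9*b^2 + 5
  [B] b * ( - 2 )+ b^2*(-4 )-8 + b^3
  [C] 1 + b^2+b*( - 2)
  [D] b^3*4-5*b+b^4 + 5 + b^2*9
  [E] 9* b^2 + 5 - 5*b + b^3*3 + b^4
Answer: E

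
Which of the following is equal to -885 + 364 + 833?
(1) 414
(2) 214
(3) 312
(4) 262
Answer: 3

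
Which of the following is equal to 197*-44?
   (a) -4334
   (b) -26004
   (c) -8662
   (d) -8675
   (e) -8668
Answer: e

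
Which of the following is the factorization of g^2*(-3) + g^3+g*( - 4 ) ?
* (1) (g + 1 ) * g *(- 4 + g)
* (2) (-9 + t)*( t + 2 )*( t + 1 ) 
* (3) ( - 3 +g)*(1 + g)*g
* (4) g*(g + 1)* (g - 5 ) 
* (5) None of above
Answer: 1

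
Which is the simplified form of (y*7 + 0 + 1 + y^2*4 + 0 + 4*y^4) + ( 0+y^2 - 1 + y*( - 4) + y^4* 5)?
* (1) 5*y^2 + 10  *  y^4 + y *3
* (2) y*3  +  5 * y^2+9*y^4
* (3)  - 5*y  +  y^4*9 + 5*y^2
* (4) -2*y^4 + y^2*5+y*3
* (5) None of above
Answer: 2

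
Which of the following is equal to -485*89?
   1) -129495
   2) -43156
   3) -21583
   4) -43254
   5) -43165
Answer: 5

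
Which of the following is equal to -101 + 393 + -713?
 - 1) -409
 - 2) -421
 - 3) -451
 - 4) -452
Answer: 2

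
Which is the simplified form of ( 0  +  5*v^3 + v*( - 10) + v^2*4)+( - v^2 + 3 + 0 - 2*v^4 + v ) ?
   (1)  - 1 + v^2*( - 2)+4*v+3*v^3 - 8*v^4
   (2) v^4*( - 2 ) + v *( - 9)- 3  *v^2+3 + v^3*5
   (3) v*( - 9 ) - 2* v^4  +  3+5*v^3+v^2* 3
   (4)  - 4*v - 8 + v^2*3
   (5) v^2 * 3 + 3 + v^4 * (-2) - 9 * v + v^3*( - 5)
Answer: 3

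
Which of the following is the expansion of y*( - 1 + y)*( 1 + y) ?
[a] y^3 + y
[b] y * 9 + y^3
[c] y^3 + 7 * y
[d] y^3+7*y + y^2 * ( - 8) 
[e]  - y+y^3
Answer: e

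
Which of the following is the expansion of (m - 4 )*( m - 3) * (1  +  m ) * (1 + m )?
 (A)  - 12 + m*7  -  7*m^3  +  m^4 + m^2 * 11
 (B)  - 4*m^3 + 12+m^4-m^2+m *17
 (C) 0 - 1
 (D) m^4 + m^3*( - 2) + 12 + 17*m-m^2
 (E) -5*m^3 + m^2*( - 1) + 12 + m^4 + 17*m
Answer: E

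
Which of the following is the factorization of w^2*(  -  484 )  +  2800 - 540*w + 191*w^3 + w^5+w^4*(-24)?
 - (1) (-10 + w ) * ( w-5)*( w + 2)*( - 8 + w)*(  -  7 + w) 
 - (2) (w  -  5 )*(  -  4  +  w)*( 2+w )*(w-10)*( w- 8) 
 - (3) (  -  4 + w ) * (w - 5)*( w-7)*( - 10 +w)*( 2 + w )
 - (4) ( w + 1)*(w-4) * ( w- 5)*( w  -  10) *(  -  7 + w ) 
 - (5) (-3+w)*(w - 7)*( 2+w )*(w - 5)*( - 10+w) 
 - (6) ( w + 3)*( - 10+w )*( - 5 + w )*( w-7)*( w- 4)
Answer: 3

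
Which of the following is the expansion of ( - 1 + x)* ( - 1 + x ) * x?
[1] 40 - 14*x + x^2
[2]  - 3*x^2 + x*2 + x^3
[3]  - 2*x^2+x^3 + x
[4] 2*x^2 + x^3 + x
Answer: 3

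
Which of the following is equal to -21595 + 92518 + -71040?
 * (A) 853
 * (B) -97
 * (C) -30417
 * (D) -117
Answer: D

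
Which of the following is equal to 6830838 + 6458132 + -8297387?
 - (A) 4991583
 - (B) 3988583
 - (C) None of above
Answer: A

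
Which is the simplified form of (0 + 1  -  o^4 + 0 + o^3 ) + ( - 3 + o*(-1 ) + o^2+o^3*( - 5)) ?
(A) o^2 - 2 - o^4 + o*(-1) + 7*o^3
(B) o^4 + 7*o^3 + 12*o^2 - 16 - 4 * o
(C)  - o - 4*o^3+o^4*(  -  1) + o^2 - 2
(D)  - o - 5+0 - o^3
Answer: C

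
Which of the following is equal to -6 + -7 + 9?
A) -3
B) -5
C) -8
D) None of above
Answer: D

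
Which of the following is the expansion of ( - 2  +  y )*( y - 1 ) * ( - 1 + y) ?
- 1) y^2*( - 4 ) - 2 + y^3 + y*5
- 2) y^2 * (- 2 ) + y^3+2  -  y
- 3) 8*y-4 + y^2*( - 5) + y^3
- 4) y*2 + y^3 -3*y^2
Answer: 1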